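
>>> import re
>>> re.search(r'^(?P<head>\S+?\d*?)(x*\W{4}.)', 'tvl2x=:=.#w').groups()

The match spans [0:10] → 'tvl2x=:=.#'.
Captured: group 1 = 'tvl2', group 2 = 'x=:=.#'.

('tvl2', 'x=:=.#')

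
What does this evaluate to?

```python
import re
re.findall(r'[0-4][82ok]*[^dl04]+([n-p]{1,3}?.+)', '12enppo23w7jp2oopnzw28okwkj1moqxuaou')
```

The pattern matches a character in [0-4], then zero or more of one of [82ok], then one or more of any character except [dl04]; then 1 to 3 of a character in [n-p] (lazy), then one or more of any character (captured).
Because there's exactly one group, `findall` drops the full match and keeps group 1 from the one hit.

['ou']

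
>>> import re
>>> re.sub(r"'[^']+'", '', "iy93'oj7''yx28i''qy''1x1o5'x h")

'iy93x h'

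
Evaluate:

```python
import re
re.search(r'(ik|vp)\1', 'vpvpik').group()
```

'vpvp'

After group 1 captures some text, `\1` only succeeds where that same text appears again.
`re.search` scans for the first position where the pattern succeeds.
The match spans [0:4] → 'vpvp'.
Captured: group 1 = 'vp'.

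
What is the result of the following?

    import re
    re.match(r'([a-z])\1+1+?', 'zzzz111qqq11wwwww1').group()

'zzzz1'

After group 1 captures some text, `\1` only succeeds where that same text appears again.
With `match`, the pattern is implicitly anchored at the beginning.
The match spans [0:5] → 'zzzz1'.
Captured: group 1 = 'z'.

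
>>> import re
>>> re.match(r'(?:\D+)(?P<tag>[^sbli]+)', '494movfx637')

None

`re.match` won't scan ahead — the pattern has to work from the very first character.
Here the string doesn't start with a match, so the call returns None.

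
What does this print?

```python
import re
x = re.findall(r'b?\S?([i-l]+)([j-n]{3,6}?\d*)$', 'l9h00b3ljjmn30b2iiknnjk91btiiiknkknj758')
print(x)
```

[('iiik', 'nkknj758')]

The pattern matches optionally a literal 'b', then optionally a non-whitespace character; then one or more of a character in [i-l] (captured); then 3 to 6 of a character in [j-n] (lazy), then zero or more of a digit (captured); then anchored at the end.
Walking the string: at [25:39] match 'btiiiknkknj758', groups = ('iiik', 'nkknj758').
`findall` packs the 2 group values into a tuple for every match.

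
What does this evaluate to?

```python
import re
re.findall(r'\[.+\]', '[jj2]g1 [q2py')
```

Walking the string: at [0:5] → '[jj2]'.
Since nothing is captured, `findall` lists the 1 matched substring directly.

['[jj2]']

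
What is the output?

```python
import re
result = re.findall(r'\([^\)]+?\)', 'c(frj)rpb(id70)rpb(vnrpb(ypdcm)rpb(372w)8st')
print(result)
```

No capturing groups, so `findall` returns the 4 full match strings.

['(frj)', '(id70)', '(vnrpb(ypdcm)', '(372w)']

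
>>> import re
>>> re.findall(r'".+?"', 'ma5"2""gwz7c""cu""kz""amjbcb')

Since nothing is captured, `findall` lists the 4 matched substrings directly.

['"2"', '"gwz7c"', '"cu"', '"kz"']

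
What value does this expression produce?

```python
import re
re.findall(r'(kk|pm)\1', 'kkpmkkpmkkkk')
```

['kk']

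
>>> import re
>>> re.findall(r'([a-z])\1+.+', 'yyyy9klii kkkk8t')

['y']

The backreference `\1` re-matches whatever the first group consumed, character for character.
One capturing group, so `findall` returns just the captured substring from the one match — 1 in all.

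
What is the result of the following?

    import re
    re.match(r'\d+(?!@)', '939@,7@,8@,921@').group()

'93'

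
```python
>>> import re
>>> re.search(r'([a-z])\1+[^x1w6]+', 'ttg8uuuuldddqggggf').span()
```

After group 1 captures some text, `\1` only succeeds where that same text appears again.
The match spans [0:18] → 'ttg8uuuuldddqggggf'.

(0, 18)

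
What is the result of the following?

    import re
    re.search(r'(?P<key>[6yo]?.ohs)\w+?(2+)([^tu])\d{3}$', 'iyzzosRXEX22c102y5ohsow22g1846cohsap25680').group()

'y5ohsow22g1846cohsap25680'

This matches optionally one of [6yo], then any character, then the literal 'ohs' (captured as 'key'); then one or more of a word character (lazy); then one or more of a literal '2' (captured); then any character except [tu] (captured); then exactly 3 of a digit; then anchored at the end.
`re.search` scans for the first position where the pattern succeeds.
The match spans [16:41] → 'y5ohsow22g1846cohsap25680'.
Captured: group 1 = 'y5ohs', group 2 = '2', group 3 = '5'.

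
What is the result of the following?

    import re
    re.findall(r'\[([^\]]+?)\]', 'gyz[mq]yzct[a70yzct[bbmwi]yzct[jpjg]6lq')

Scanning left to right: at [3:7] match '[mq]', group 1 = 'mq'; at [11:26] match '[a70yzct[bbmwi]', group 1 = 'a70yzct[bbmwi'; at [30:36] match '[jpjg]', group 1 = 'jpjg'.
With a single group, `findall` returns only what that group captured — 3 items.

['mq', 'a70yzct[bbmwi', 'jpjg']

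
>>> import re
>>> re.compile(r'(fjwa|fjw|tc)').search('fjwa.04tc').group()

'fjwa'

Alternation isn't longest-match — the leftmost alternative that fits at this position is chosen.
`re.search` scans for the first position where the pattern succeeds.
The match spans [0:4] → 'fjwa'.
Captured: group 1 = 'fjwa'.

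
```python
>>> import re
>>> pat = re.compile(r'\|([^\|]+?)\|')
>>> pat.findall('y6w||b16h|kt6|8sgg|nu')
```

`findall` collects group 1 from each match (2 total).

['b16h', '8sgg']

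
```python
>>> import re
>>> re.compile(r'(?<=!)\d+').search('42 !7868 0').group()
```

The lookaround is zero-width — it requires the adjacent text to match without consuming it, so the asserted text isn't part of the match.
The match spans [4:8] → '7868'.

'7868'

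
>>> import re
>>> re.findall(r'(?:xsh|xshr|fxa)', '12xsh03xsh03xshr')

['xsh', 'xsh', 'xsh']

Alternation isn't longest-match — the leftmost alternative that fits at this position is chosen.
`findall` yields the raw match text (3 of them) because the pattern has no groups.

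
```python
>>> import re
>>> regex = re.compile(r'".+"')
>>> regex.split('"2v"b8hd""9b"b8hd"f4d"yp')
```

['', 'yp']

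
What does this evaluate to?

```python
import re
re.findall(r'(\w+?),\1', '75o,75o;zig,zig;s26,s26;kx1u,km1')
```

['75o', 'zig', 's26']

`\1` has to match the exact text group 1 already captured.
`findall` collects group 1 from each match (3 total).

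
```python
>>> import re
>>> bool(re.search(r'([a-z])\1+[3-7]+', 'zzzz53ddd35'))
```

True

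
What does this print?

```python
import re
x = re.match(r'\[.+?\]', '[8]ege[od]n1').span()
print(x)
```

The `?` after the quantifier makes it lazy — it takes as little as possible before letting the rest of the pattern try.
`re.match` only tries the pattern at the start of the string.
The match spans [0:3] → '[8]'.

(0, 3)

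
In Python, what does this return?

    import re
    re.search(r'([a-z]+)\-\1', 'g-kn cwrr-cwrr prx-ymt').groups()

('cwrr',)

The backreference `\1` re-matches whatever the first group consumed, character for character.
Unlike `match`, `search` isn't anchored — it looks for the pattern anywhere in the string.
The match spans [5:14] → 'cwrr-cwrr'.
Captured: group 1 = 'cwrr'.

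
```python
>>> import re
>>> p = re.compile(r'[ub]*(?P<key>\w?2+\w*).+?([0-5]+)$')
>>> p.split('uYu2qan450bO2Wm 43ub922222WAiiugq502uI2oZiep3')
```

['uY', '2qan450bO2Wm', '3', '']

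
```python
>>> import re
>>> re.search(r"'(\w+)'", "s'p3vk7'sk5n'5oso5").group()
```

"'p3vk7'"

The match spans [1:8] → "'p3vk7'".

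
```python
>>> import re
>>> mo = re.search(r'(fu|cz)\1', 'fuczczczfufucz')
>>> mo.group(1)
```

'cz'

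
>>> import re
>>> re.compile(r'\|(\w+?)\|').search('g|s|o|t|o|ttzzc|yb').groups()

('s',)

The match spans [1:4] → '|s|'.
Captured: group 1 = 's'.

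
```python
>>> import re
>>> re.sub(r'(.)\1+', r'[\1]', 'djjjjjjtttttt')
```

After group 1 captures some text, `\1` only succeeds where that same text appears again.
Each match is replaced using the text its own group 1 captured.

'd[j][t]'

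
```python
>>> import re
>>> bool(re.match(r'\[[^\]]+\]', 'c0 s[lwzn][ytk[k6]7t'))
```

False

`re.match` won't scan ahead — the pattern has to work from the very first character.
Here the string doesn't start with a match, so the call returns None, and `bool(None)` is False.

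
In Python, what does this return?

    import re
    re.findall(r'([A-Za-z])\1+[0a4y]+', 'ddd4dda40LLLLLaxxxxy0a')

The backreference `\1` re-matches whatever the first group consumed, character for character.
With a single group, `findall` returns only what that group captured — 4 items.

['d', 'd', 'L', 'x']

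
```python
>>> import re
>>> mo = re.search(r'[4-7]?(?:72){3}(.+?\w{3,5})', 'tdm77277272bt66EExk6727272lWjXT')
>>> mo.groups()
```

('lWjXT',)

The match spans [19:31] → '6727272lWjXT'.
Captured: group 1 = 'lWjXT'.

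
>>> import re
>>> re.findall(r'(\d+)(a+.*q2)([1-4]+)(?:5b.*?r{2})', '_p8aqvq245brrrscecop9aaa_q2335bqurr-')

[('8', 'aqvq245brrrscecop9aaa_q2', '33')]

Pattern: one or more of a digit (captured); then one or more of the literal 'a', then zero or more of any character, then the literal 'q2' (captured); then one or more of a character in [1-4] (captured); then the literal '5b', then zero or more of any character (lazy), then exactly 2 of the literal 'r' (non-capturing group).
Scanning left to right: at [2:35] match '8aqvq245brrrscecop9aaa_q2335bqurr', groups = ('8', 'aqvq245brrrscecop9aaa_q2', '33').
`findall` packs the 3 group values into a tuple for every match.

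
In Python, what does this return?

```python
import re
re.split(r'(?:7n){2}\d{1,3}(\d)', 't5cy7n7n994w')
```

['t5cy', '4', 'w']

Pattern: the literal '7n' repeated 2 times, then 1 to 3 of a digit; then a digit (captured).
Matches to split on: at [4:11] → '7n7n994'.
`re.split` interleaves the captured-group text with the surrounding fragments.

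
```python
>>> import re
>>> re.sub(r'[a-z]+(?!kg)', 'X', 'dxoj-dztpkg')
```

'X-X'

The negative lookahead/lookbehind blocks any match where the forbidden context is present.
Matches: at [0:4] → 'dxoj'; at [5:11] → 'dztpkg'.
Every occurrence is swapped for 'X'.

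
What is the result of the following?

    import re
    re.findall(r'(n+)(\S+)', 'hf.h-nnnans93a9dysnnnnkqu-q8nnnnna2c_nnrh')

The pattern matches one or more of a literal 'n' (captured); then one or more of a non-whitespace character (captured).
`findall` packs the 2 group values into a tuple for every match.

[('nnn', 'ans93a9dysnnnnkqu-q8nnnnna2c_nnrh')]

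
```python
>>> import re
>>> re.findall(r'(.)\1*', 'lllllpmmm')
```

`\1` is not a pattern — it's the concrete string captured by group 1, re-applied verbatim.
Matches: at [0:5] match 'lllll', group 1 = 'l'; at [5:6] match 'p', group 1 = 'p'; at [6:9] match 'mmm', group 1 = 'm'.
`findall` collects group 1 from each match (3 total).

['l', 'p', 'm']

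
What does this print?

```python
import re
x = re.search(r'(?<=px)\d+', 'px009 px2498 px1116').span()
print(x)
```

The positive lookaround only admits positions where the adjacent text matches; those characters stay outside the span.
`search` walks the string left to right and returns the first match it finds.
The match spans [2:5] → '009'.

(2, 5)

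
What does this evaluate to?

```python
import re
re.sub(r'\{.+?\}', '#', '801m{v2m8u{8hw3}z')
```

'801m#z'

Matches: at [4:16] → '{v2m8u{8hw3}'.
`sub` substitutes '#' at each match site.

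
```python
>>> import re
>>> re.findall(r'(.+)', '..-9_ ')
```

['..-9_ ']

Pattern: one or more of any character (captured).
Scanning left to right: at [0:6] match '..-9_ ', group 1 = '..-9_ '.
`findall` collects group 1 from the one match (1 total).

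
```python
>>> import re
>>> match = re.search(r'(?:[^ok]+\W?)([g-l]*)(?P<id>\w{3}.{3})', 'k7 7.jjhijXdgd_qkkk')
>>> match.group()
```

'7 7.jjhijXdgd_qkkk'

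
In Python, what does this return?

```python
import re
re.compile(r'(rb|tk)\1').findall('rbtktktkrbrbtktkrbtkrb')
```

['tk', 'rb', 'tk']

`\1` is not a pattern — it's the concrete string captured by group 1, re-applied verbatim.
Walking the string: at [2:6] match 'tktk', group 1 = 'tk'; at [8:12] match 'rbrb', group 1 = 'rb'; at [12:16] match 'tktk', group 1 = 'tk'.
Because there's exactly one group, `findall` drops the full match and keeps group 1 from each hit.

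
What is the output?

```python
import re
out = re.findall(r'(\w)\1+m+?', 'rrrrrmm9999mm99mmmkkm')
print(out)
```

A backreference is literal: `\1` must see the identical characters the first group matched.
Matches: at [0:6] match 'rrrrrm', group 1 = 'r'; at [7:12] match '9999m', group 1 = '9'; at [13:16] match '99m', group 1 = '9'; at [18:21] match 'kkm', group 1 = 'k'.
With a single group, `findall` returns only what that group captured — 4 items.

['r', '9', '9', 'k']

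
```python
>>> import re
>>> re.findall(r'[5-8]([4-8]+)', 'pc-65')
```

This matches a character in [5-8]; then one or more of a character in [4-8] (captured).
Matches: at [3:5] match '65', group 1 = '5'.
One capturing group, so `findall` returns just the captured substring from the one match — 1 in all.

['5']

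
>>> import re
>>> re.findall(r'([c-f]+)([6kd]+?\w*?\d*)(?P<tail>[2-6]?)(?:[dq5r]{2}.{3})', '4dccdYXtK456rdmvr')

[('dcc', 'dYXtK456', '')]

This matches one or more of a character in [c-f] (captured); then one or more of one of [6kd] (lazy), then zero or more of a word character (lazy), then zero or more of a digit (captured); then optionally a character in [2-6] (captured as 'tail'); then exactly 2 of one of [dq5r], then exactly 3 of any character (non-capturing group).
Walking the string: at [1:17] match 'dccdYXtK456rdmvr', groups = ('dcc', 'dYXtK456', '').
3 groups means the one result is a tuple of 3 captured strings — 1 here.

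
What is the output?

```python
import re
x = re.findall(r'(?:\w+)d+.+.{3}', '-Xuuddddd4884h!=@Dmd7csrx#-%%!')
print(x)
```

['Xuuddddd4884h!=@Dmd7csrx#-%%!']

No capturing groups, so `findall` returns the 1 full match string.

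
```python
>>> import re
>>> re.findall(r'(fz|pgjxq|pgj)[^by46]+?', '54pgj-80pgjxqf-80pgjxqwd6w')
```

['pgj', 'pgjxq', 'pgjxq']

The regex engine tests alternatives in the order written; an earlier branch that matches wins even if a later one would match more.
Because there's exactly one group, `findall` drops the full match and keeps group 1 from each hit.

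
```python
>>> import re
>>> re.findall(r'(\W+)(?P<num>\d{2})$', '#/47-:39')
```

Pattern: one or more of a non-word character (captured); then exactly 2 of a digit (captured as 'num'); then anchored at the end.
2 groups means the one result is a tuple of 2 captured strings — 1 here.

[('-:', '39')]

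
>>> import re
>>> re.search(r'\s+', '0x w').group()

This matches one or more of whitespace.
`re.search` scans for the first position where the pattern succeeds.
The match spans [2:3] → ' '.

' '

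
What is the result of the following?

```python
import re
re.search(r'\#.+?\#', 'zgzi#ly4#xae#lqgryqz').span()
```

(4, 9)

With the lazy modifier that quantifier settles for the fewest repetitions that let the rest of the pattern succeed (the atoms after it are unaffected and can still be greedy).
The match spans [4:9] → '#ly4#'.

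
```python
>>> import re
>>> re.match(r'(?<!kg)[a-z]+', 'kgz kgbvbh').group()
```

'kgz'

`re.match` won't scan ahead — the pattern has to work from the very first character.
The match spans [0:3] → 'kgz'.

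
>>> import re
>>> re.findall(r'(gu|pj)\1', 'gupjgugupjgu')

`\1` is not a pattern — it's the concrete string captured by group 1, re-applied verbatim.
One capturing group, so `findall` returns just the captured substring from the one match — 1 in all.

['gu']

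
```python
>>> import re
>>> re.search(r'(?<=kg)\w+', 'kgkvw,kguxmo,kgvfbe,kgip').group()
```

'kvw'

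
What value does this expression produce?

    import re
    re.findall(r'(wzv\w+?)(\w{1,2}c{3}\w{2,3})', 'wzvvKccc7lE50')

This matches the literal 'wzv', then one or more of a word character (lazy) (captured); then 1 to 2 of a word character, then exactly 3 of the literal 'c', then 2 to 3 of a word character (captured).
Matches: at [0:11] match 'wzvvKccc7lE', groups = ('wzvv', 'Kccc7lE').
`findall` packs the 2 group values into a tuple for every match.

[('wzvv', 'Kccc7lE')]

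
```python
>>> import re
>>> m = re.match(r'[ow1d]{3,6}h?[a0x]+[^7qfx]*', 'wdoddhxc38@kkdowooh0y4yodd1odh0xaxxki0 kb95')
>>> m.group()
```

'wdoddhxc38@kkdowooh0y4yodd1odh0'

With `match`, the pattern is implicitly anchored at the beginning.
The match spans [0:31] → 'wdoddhxc38@kkdowooh0y4yodd1odh0'.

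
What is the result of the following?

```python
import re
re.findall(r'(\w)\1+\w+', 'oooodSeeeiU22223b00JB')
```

['o']

A backreference is literal: `\1` must see the identical characters the first group matched.
With a single group, `findall` returns only what that group captured — 1 item.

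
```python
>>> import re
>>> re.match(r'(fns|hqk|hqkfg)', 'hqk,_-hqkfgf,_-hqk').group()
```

'hqk'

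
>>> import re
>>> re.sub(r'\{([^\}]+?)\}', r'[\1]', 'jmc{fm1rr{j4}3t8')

Matches: at [3:13] → '{fm1rr{j4}'.
Each match is replaced using the text its own group 1 captured.

'jmc[fm1rr{j4]3t8'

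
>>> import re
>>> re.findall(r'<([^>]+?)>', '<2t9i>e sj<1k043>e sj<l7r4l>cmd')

One capturing group, so `findall` returns just the captured substring from each match — 3 in all.

['2t9i', '1k043', 'l7r4l']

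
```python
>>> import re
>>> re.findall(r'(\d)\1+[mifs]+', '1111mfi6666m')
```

['1', '6']

A backreference is literal: `\1` must see the identical characters the first group matched.
With a single group, `findall` returns only what that group captured — 2 items.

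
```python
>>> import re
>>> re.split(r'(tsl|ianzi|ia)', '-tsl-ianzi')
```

['-', 'tsl', '-', 'ianzi', '']

Alternation isn't longest-match — the leftmost alternative that fits at this position is chosen.
Because the pattern has a capturing group, `split` also inserts each captured text between the pieces.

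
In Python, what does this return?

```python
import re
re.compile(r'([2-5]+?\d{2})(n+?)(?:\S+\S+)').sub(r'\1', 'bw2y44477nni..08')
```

Pattern: one or more of a character in [2-5] (lazy), then exactly 2 of a digit (captured); then one or more of a literal 'n' (lazy) (captured); then one or more of a non-whitespace character, then one or more of a non-whitespace character (non-capturing group).
Matches: at [4:16] → '44477nni..08'.
Each match is replaced using the text its own group 1 captured.

'bw2y44477'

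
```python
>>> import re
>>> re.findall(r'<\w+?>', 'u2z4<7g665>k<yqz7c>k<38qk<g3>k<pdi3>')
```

`findall` yields the raw match text (4 of them) because the pattern has no groups.

['<7g665>', '<yqz7c>', '<g3>', '<pdi3>']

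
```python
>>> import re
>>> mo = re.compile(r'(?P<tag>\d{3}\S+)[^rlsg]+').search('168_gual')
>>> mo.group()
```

This matches exactly 3 of a digit, then one or more of a non-whitespace character (captured as 'tag'); then one or more of any character except [rlsg].
`re.search` scans for the first position where the pattern succeeds.
The match spans [0:7] → '168_gua'.
Captured: group 1 = '168_gu'.

'168_gua'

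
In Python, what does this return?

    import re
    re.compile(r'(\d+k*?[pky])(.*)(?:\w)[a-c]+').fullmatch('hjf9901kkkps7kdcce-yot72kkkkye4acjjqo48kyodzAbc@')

`re.fullmatch` requires the pattern to consume the entire string.
Here the string isn't matched end-to-end, so the call returns None.

None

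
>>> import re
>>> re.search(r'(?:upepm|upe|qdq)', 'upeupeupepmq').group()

'upe'

`search` walks the string left to right and returns the first match it finds.
The match spans [0:3] → 'upe'.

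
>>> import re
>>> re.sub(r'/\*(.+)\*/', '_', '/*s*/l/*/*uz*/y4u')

'_y4u'

`sub` substitutes '_' at each match site.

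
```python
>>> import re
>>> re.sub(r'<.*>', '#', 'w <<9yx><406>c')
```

Matches: at [2:13] → '<<9yx><406>'.
`sub` substitutes '#' at each match site.

'w #c'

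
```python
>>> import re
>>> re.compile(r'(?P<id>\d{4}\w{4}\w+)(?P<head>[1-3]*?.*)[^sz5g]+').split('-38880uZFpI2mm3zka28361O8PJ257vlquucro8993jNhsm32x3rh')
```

['-', '38880uZFpI2mm3zka28361O8PJ257vlquucro8993jNhsm32x3r', '', '']

The pattern matches exactly 4 of a digit, then exactly 4 of a word character, then one or more of a word character (captured as 'id'); then zero or more of a character in [1-3] (lazy), then zero or more of any character (captured as 'head'); then one or more of any character except [sz5g].
Matches to split on: at [1:53] → '38880uZFpI2mm3zka28361O8PJ257vlquucro8993jNhsm32x3rh'.
`re.split` interleaves the captured-group text with the surrounding fragments.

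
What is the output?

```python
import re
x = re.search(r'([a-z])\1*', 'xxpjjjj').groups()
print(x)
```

The backreference `\1` re-matches whatever the first group consumed, character for character.
`re.search` tries every starting position until one works.
The match spans [0:2] → 'xx'.
Captured: group 1 = 'x'.

('x',)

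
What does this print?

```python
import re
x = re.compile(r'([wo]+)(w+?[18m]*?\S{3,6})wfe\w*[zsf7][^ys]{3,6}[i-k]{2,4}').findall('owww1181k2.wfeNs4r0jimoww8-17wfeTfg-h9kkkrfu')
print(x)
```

[('oww', 'w1181k2.'), ('ow', 'w8-17')]

This matches one or more of one of [wo] (captured); then one or more of the literal 'w' (lazy), then zero or more of one of [18m] (lazy), then 3 to 6 of a non-whitespace character (captured); then the literal 'wfe', then zero or more of a word character, then one of [zsf7]; then 3 to 6 of any character except [ys], then 2 to 4 of a character in [i-k].
With 2 capturing groups, `findall` returns a 2-tuple per match.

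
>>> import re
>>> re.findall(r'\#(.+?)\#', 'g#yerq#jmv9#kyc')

['yerq']

A `+?`/`*?`/`{m,n}?` starts at its minimum and grows only as far as needed for what follows to match.
Because there's exactly one group, `findall` drops the full match and keeps group 1 from the one hit.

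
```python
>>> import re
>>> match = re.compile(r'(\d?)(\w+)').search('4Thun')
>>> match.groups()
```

Pattern: optionally a digit (captured); then one or more of a word character (captured).
`re.search` scans for the first position where the pattern succeeds.
The match spans [0:5] → '4Thun'.
Captured: group 1 = '4', group 2 = 'Thun'.

('4', 'Thun')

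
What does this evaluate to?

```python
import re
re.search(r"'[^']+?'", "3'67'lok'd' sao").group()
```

"'67'"

The match spans [1:5] → "'67'".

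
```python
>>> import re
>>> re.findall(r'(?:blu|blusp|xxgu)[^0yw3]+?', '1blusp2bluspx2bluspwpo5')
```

Alternation isn't longest-match — the leftmost alternative that fits at this position is chosen.
Matches: at [1:5] → 'blus'; at [7:11] → 'blus'; at [14:18] → 'blus'.
`findall` yields the raw match text (3 of them) because the pattern has no groups.

['blus', 'blus', 'blus']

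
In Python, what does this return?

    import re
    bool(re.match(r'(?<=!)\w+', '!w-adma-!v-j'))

False

Because the assertion is zero-width, the text it checks is not consumed and won't appear in the result.
With `match`, the pattern is implicitly anchored at the beginning.
Here the pattern fails at index 0, so the call returns None, and `bool(None)` is False.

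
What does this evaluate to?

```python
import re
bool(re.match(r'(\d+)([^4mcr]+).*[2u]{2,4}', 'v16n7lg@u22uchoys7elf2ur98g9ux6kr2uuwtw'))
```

`match` is anchored at position 0; if the pattern doesn't fit there, it returns None.
Here the string doesn't start with a match, so the call returns None, and `bool(None)` is False.

False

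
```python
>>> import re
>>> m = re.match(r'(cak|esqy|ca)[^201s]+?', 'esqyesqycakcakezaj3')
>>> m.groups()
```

`re.match` only tries the pattern at the start of the string.
The match spans [0:5] → 'esqye'.
Captured: group 1 = 'esqy'.

('esqy',)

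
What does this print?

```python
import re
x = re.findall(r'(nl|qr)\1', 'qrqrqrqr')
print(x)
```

['qr', 'qr']

`\1` has to match the exact text group 1 already captured.
Because there's exactly one group, `findall` drops the full match and keeps group 1 from each hit.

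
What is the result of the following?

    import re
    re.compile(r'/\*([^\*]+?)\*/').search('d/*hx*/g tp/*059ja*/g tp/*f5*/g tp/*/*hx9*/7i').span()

`re.search` tries every starting position until one works.
The match spans [1:7] → '/*hx*/'.
Captured: group 1 = 'hx'.

(1, 7)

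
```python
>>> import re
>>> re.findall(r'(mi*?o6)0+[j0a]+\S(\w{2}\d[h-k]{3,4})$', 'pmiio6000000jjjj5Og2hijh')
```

The pattern matches a literal 'm', then zero or more of a literal 'i' (lazy), then the literal 'o6' (captured); then one or more of a literal '0', then one or more of one of [j0a], then a non-whitespace character; then exactly 2 of a word character, then a digit, then 3 to 4 of a character in [h-k] (captured); then anchored at the end.
Walking the string: at [1:24] match 'miio6000000jjjj5Og2hijh', groups = ('miio6', 'Og2hijh').
Multiple groups make `findall` return tuples — one 2-tuple for the one match.

[('miio6', 'Og2hijh')]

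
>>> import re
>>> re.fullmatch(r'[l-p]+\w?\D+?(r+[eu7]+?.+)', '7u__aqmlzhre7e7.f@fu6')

None

The pattern matches one or more of a character in [l-p]; then optionally a word character; then one or more of a non-digit (lazy); then one or more of a literal 'r', then one or more of one of [eu7] (lazy), then one or more of any character (captured).
`re.fullmatch` is like wrapping the pattern in `^…$` (in single-line mode).
Here there's no way to consume every character, so the call returns None.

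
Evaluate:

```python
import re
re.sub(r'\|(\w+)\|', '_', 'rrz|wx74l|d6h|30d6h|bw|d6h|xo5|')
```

Matches: at [3:10] → '|wx74l|'; at [13:20] → '|30d6h|'; at [22:27] → '|d6h|'.
Each match is replaced by '_'.

'rrz_d6h_bw_xo5|'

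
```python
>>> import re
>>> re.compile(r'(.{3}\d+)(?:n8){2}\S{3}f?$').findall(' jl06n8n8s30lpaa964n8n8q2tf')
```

['paa964']

The pattern matches exactly 3 of any character, then one or more of a digit (captured); then the literal 'n8' repeated 2 times, then exactly 3 of a non-whitespace character, then optionally a literal 'f'; then anchored at the end.
Matches: at [13:27] match 'paa964n8n8q2tf', group 1 = 'paa964'.
One capturing group, so `findall` returns just the captured substring from the one match — 1 in all.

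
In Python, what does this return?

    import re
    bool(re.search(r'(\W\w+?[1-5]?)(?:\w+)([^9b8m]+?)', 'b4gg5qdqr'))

Pattern: a non-word character, then one or more of a word character (lazy), then optionally a character in [1-5] (captured); then one or more of a word character (non-capturing group); then one or more of any character except [9b8m] (lazy) (captured).
Here the pattern never matches, so the call returns None, and `bool(None)` is False.

False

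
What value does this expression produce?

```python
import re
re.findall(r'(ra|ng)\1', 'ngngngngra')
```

`\1` is not a pattern — it's the concrete string captured by group 1, re-applied verbatim.
Scanning left to right: at [0:4] match 'ngng', group 1 = 'ng'; at [4:8] match 'ngng', group 1 = 'ng'.
`findall` collects group 1 from each match (2 total).

['ng', 'ng']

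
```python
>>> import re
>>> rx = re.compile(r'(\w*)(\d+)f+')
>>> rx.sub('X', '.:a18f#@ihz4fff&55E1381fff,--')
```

This matches zero or more of a word character (captured); then one or more of a digit (captured); then one or more of a literal 'f'.
Matches: at [2:6] → 'a18f'; at [8:15] → 'ihz4fff'; at [16:26] → '55E1381fff'.
Each match is replaced by 'X'.

'.:X#@X&X,--'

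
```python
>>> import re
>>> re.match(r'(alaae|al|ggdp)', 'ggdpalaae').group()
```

'ggdp'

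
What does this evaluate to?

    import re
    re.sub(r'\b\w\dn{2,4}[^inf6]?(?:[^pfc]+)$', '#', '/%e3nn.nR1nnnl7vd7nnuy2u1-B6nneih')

'/%#'

This matches a word boundary (`\b`, zero-width); then a word character, then a digit, then 2 to 4 of the literal 'n'; then optionally any character except [inf6]; then one or more of any character except [pfc] (non-capturing group); then anchored at the end.
Matches: at [2:33] → 'e3nn.nR1nnnl7vd7nnuy2u1-B6nneih'.
`sub` substitutes '#' at each match site.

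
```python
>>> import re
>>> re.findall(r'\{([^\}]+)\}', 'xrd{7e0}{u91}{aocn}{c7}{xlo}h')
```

Scanning left to right: at [3:8] match '{7e0}', group 1 = '7e0'; at [8:13] match '{u91}', group 1 = 'u91'; at [13:19] match '{aocn}', group 1 = 'aocn'; at [19:23] match '{c7}', group 1 = 'c7'; at [23:28] match '{xlo}', group 1 = 'xlo'.
Because there's exactly one group, `findall` drops the full match and keeps group 1 from each hit.

['7e0', 'u91', 'aocn', 'c7', 'xlo']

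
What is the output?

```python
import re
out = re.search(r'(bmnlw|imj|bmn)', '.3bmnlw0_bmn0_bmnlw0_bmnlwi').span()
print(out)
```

(2, 7)

Alternation tries branches left to right and keeps the first one that lets the overall match succeed at that position.
`search` walks the string left to right and returns the first match it finds.
The match spans [2:7] → 'bmnlw'.
Captured: group 1 = 'bmnlw'.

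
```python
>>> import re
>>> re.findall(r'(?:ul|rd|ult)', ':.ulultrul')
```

Alternation isn't longest-match — the leftmost alternative that fits at this position is chosen.
Walking the string: at [2:4] → 'ul'; at [4:6] → 'ul'; at [8:10] → 'ul'.
No capturing groups, so `findall` returns the 3 full match strings.

['ul', 'ul', 'ul']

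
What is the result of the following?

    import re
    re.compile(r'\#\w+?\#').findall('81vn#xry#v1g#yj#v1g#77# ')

Walking the string: at [4:9] → '#xry#'; at [12:16] → '#yj#'; at [19:23] → '#77#'.
Since nothing is captured, `findall` lists the 3 matched substrings directly.

['#xry#', '#yj#', '#77#']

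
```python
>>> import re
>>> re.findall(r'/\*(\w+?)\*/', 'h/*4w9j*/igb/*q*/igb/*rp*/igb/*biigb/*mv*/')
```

Walking the string: at [1:9] match '/*4w9j*/', group 1 = '4w9j'; at [12:17] match '/*q*/', group 1 = 'q'; at [20:26] match '/*rp*/', group 1 = 'rp'; at [36:42] match '/*mv*/', group 1 = 'mv'.
`findall` collects group 1 from each match (4 total).

['4w9j', 'q', 'rp', 'mv']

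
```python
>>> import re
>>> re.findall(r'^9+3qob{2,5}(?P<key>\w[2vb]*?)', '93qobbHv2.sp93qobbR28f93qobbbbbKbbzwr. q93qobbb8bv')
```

['H']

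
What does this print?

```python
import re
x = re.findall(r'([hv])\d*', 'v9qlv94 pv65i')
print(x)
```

['v', 'v', 'v']

Because there's exactly one group, `findall` drops the full match and keeps group 1 from each hit.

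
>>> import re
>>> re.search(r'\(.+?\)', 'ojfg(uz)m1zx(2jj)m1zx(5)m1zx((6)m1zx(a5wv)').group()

A non-greedy quantifier consumes as few characters as it can — just enough that the remainder of the pattern still matches from where it stops; whatever follows it matches normally.
`re.search` tries every starting position until one works.
The match spans [4:8] → '(uz)'.

'(uz)'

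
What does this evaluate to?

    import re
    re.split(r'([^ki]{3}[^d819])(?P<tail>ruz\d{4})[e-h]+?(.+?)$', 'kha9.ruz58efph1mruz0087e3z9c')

The pattern matches exactly 3 of any character except [ki], then any character except [d819] (captured); then the literal 'ruz', then exactly 4 of a digit (captured as 'tail'); then one or more of a character in [e-h] (lazy); then one or more of any character (lazy) (captured); then anchored at the end.
Matches to split on: at [12:28] → 'ph1mruz0087e3z9c'.
The group in the pattern means `split` returns the separators' captures alongside the pieces.

['kha9.ruz58ef', 'ph1m', 'ruz0087', '3z9c', '']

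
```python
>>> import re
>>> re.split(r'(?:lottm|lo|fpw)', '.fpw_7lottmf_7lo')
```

['.', '_7', 'f_7', '']

`|` is ordered: at each position the engine commits to the first alternative that works.
Matches to split on: at [1:4] → 'fpw'; at [6:11] → 'lottm'; at [14:16] → 'lo'.
The string is cut at each match, leaving 4 pieces.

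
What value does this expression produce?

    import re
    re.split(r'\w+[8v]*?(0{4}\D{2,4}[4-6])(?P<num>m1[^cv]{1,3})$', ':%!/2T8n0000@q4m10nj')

[':%!/', '0000@q4', 'm10nj', '']

Because the pattern has a capturing group, `split` also inserts each captured text between the pieces.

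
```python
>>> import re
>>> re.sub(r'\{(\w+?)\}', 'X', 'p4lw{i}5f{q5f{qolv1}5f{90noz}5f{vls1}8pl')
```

'p4lwX5f{q5fX5fX5fX8pl'

Matches: at [4:7] → '{i}'; at [13:20] → '{qolv1}'; at [22:29] → '{90noz}'; at [31:37] → '{vls1}'.
`sub` substitutes 'X' at each match site.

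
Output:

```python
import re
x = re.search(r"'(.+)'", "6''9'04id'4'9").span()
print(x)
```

(1, 12)

`re.search` scans for the first position where the pattern succeeds.
The match spans [1:12] → "''9'04id'4'".
Captured: group 1 = "'9'04id'4".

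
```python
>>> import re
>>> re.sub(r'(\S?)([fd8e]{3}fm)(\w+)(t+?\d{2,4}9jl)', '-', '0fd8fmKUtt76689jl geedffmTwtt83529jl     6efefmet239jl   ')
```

'- g-     -   '

Pattern: optionally a non-whitespace character (captured); then exactly 3 of one of [fd8e], then the literal 'fm' (captured); then one or more of a word character (captured); then one or more of a literal 't' (lazy), then 2 to 4 of a digit, then the literal '9jl' (captured).
Every occurrence is swapped for '-'.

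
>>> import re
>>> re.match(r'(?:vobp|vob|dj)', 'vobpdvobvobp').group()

'vobp'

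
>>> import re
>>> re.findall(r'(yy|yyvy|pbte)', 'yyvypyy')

The regex engine tests alternatives in the order written; an earlier branch that matches wins even if a later one would match more.
`findall` collects group 1 from each match (2 total).

['yy', 'yy']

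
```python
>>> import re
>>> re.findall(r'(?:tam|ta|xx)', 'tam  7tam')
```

['tam', 'tam']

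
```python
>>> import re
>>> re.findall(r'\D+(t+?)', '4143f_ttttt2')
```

The pattern matches one or more of a non-digit; then one or more of a literal 't' (lazy) (captured).
Matches: at [4:11] match 'f_ttttt', group 1 = 't'.
With a single group, `findall` returns only what that group captured — 1 item.

['t']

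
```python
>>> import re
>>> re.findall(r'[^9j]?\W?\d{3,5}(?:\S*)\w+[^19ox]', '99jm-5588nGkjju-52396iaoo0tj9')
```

This matches optionally any character except [9j], then optionally a non-word character, then 3 to 5 of a digit; then zero or more of a non-whitespace character (non-capturing group); then one or more of a word character, then any character except [19ox].
`findall` yields the raw match text (1 of them) because the pattern has no groups.

['m-5588nGkjju-52396iaoo0tj']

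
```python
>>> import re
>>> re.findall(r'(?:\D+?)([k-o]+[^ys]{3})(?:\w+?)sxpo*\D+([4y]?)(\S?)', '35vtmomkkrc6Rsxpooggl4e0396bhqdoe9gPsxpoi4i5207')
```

Lazy quantifiers expand one character at a time until the remainder of the pattern can match.
With 3 capturing groups, `findall` returns a 3-tuple per match.

[('momkkrc6', '4', 'e'), ('oe9g', '4', 'i')]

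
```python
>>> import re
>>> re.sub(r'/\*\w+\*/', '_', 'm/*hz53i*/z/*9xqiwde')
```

'm_z/*9xqiwde'

Every occurrence is swapped for '_'.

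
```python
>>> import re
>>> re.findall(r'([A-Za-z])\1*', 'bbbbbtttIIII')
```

['b', 't', 'I']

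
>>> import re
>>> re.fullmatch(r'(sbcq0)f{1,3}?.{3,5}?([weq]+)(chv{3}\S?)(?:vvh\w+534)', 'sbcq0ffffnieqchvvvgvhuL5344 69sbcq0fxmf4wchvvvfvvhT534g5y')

`re.fullmatch` requires the pattern to consume the entire string.
Here the string isn't matched end-to-end, so the call returns None.

None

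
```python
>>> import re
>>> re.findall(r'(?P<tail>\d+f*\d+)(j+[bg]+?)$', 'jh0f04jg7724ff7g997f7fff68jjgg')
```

Pattern: one or more of a digit, then zero or more of a literal 'f', then one or more of a digit (captured as 'tail'); then one or more of a literal 'j', then one or more of one of [bg] (lazy) (captured); then anchored at the end.
Walking the string: at [20:30] match '7fff68jjgg', groups = ('7fff68', 'jjgg').
`findall` packs the 2 group values into a tuple for every match.

[('7fff68', 'jjgg')]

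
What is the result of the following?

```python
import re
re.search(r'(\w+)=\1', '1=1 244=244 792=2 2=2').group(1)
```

'1'

The match spans [0:3] → '1=1'.
Captured: group 1 = '1'.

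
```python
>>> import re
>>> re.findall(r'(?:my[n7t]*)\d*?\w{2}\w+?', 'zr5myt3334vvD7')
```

Pattern: the literal 'my', then zero or more of one of [n7t] (non-capturing group); then zero or more of a digit (lazy), then exactly 2 of a word character, then one or more of a word character (lazy).
A `+?`/`*?`/`{m,n}?` starts at its minimum and grows only as far as needed for what follows to match.
Scanning left to right: at [3:9] → 'myt333'.
`findall` yields the raw match text (1 of them) because the pattern has no groups.

['myt333']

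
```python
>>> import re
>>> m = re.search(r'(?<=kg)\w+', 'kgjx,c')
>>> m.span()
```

(2, 4)

Lookahead/lookbehind check context without consuming it, so the matched span excludes the asserted characters.
The match spans [2:4] → 'jx'.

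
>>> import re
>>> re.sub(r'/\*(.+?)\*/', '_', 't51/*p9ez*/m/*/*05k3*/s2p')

Every occurrence is swapped for '_'.

't51_m_s2p'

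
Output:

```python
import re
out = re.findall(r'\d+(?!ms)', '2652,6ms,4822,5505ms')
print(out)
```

['2652', '4822', '550']

The negative lookahead/lookbehind blocks any match where the forbidden context is present.
Walking the string: at [0:4] → '2652'; at [9:13] → '4822'; at [14:17] → '550'.
No capturing groups, so `findall` returns the 3 full match strings.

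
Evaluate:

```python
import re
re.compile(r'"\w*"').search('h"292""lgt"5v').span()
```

(1, 6)

The match spans [1:6] → '"292"'.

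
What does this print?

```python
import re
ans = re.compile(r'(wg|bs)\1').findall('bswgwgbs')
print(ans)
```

['wg']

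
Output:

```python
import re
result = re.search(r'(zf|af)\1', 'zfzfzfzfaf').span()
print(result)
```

(0, 4)

`\1` has to match the exact text group 1 already captured.
`re.search` tries every starting position until one works.
The match spans [0:4] → 'zfzf'.
Captured: group 1 = 'zf'.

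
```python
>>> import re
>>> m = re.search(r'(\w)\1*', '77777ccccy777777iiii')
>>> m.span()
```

After group 1 captures some text, `\1` only succeeds where that same text appears again.
The match spans [0:5] → '77777'.

(0, 5)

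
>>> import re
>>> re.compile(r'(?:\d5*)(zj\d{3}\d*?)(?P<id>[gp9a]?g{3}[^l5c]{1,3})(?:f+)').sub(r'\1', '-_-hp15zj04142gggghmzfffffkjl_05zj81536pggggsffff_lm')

'-_-hpzj04142kjl_zj81536_lm'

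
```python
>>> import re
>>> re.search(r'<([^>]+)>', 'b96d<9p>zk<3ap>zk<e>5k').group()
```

`re.search` tries every starting position until one works.
The match spans [4:8] → '<9p>'.
Captured: group 1 = '9p'.

'<9p>'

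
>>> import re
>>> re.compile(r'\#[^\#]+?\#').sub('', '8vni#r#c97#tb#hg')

'8vnic97hg'

Matches: at [4:7] → '#r#'; at [10:14] → '#tb#'.
Each match is replaced by ''.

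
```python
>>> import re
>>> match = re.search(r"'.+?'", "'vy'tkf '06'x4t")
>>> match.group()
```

The match spans [0:4] → "'vy'".

"'vy'"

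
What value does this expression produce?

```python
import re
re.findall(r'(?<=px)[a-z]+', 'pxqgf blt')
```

Lookahead/lookbehind check context without consuming it, so the matched span excludes the asserted characters.
Scanning left to right: at [2:5] → 'qgf'.
`findall` yields the raw match text (1 of them) because the pattern has no groups.

['qgf']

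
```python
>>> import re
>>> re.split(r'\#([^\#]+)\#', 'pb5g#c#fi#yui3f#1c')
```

['pb5g', 'c', 'fi', 'yui3f', '1c']

The group in the pattern means `split` returns the separators' captures alongside the pieces.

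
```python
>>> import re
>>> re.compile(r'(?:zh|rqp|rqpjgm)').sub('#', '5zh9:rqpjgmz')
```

Alternation tries branches left to right and keeps the first one that lets the overall match succeed at that position.
Matches: at [1:3] → 'zh'; at [5:8] → 'rqp'.
Every occurrence is swapped for '#'.

'5#9:#jgmz'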